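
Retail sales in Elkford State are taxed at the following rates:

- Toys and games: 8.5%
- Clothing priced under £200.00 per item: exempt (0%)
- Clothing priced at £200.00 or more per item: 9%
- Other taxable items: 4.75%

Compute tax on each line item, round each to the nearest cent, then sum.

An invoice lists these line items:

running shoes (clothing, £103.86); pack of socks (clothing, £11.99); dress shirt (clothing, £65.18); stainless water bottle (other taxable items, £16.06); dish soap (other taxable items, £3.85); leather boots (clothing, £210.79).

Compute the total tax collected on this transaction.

£19.91

Running shoes £103.86: clothing, under £200.00 → 0% → £0.00
Pack of socks £11.99: clothing, under £200.00 → 0% → £0.00
Dress shirt £65.18: clothing, under £200.00 → 0% → £0.00
Stainless water bottle £16.06: other taxable items → 4.75% → £0.76
Dish soap £3.85: other taxable items → 4.75% → £0.18
Leather boots £210.79: clothing, £200.00 or more → 9% → £18.97
Total tax = £0.76 + £0.18 + £18.97 = £19.91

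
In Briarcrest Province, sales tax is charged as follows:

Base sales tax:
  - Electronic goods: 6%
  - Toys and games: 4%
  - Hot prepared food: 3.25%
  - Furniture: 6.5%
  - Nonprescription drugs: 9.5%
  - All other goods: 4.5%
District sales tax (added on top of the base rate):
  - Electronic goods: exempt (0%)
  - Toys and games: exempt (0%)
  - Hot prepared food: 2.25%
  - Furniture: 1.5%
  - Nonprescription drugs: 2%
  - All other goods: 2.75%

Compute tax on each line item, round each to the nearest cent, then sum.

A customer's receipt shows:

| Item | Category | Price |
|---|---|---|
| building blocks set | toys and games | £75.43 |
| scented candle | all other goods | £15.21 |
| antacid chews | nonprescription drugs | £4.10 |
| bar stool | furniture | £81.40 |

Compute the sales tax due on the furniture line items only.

£6.51

Bar stool £81.40: furniture → 6.5% + 1.5% district = 8% → £6.51
Tax on furniture = £6.51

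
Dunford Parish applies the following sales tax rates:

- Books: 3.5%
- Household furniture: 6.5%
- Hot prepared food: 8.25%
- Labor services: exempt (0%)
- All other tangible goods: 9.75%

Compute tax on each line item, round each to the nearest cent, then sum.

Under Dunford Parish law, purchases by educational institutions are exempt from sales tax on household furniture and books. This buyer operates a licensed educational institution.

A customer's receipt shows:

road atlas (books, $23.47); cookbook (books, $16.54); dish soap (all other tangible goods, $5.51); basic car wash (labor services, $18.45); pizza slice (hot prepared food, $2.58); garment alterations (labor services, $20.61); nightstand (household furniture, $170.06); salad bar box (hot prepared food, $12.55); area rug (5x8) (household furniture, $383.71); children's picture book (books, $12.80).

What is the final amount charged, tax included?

Road atlas $23.47: books, buyer-exempt → 0% → $0.00
Cookbook $16.54: books, buyer-exempt → 0% → $0.00
Dish soap $5.51: all other tangible goods → 9.75% → $0.54
Basic car wash $18.45: labor services → 0% → $0.00
Pizza slice $2.58: hot prepared food → 8.25% → $0.21
Garment alterations $20.61: labor services → 0% → $0.00
Nightstand $170.06: household furniture, buyer-exempt → 0% → $0.00
Salad bar box $12.55: hot prepared food → 8.25% → $1.04
Area rug (5x8) $383.71: household furniture, buyer-exempt → 0% → $0.00
Children's picture book $12.80: books, buyer-exempt → 0% → $0.00
Subtotal = $666.28; tax = $1.79; total due = $668.07

$668.07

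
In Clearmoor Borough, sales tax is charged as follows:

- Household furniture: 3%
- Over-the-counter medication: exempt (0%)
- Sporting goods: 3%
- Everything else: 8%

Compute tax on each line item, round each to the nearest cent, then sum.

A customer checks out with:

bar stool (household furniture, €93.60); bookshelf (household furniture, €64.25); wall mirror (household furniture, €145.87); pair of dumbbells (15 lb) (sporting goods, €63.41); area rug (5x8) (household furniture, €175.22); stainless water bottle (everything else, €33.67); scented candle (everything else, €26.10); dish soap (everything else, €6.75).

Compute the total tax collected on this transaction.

€21.60

Bar stool €93.60: household furniture → 3% → €2.81
Bookshelf €64.25: household furniture → 3% → €1.93
Wall mirror €145.87: household furniture → 3% → €4.38
Pair of dumbbells (15 lb) €63.41: sporting goods → 3% → €1.90
Area rug (5x8) €175.22: household furniture → 3% → €5.26
Stainless water bottle €33.67: everything else → 8% → €2.69
Scented candle €26.10: everything else → 8% → €2.09
Dish soap €6.75: everything else → 8% → €0.54
Total tax = €2.81 + €1.93 + €4.38 + €1.90 + €5.26 + €2.69 + €2.09 + €0.54 = €21.60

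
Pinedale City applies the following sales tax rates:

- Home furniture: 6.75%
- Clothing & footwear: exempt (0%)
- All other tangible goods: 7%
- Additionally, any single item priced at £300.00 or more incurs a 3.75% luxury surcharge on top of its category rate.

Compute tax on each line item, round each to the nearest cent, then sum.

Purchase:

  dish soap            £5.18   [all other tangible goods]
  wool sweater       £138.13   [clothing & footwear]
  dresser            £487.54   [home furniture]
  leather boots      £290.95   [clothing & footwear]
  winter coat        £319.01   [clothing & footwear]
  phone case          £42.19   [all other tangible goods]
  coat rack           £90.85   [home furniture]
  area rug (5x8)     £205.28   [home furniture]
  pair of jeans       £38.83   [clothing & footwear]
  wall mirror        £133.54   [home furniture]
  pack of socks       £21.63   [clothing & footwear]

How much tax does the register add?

Dish soap £5.18: all other tangible goods → 7% → £0.36
Wool sweater £138.13: clothing & footwear → 0% → £0.00
Dresser £487.54: home furniture → 6.75% + 3.75% surcharge = 10.5% → £51.19
Leather boots £290.95: clothing & footwear → 0% → £0.00
Winter coat £319.01: clothing & footwear → 0% + 3.75% surcharge = 3.75% → £11.96
Phone case £42.19: all other tangible goods → 7% → £2.95
Coat rack £90.85: home furniture → 6.75% → £6.13
Area rug (5x8) £205.28: home furniture → 6.75% → £13.86
Pair of jeans £38.83: clothing & footwear → 0% → £0.00
Wall mirror £133.54: home furniture → 6.75% → £9.01
Pack of socks £21.63: clothing & footwear → 0% → £0.00
Total tax = £0.36 + £51.19 + £11.96 + £2.95 + £6.13 + £13.86 + £9.01 = £95.46

£95.46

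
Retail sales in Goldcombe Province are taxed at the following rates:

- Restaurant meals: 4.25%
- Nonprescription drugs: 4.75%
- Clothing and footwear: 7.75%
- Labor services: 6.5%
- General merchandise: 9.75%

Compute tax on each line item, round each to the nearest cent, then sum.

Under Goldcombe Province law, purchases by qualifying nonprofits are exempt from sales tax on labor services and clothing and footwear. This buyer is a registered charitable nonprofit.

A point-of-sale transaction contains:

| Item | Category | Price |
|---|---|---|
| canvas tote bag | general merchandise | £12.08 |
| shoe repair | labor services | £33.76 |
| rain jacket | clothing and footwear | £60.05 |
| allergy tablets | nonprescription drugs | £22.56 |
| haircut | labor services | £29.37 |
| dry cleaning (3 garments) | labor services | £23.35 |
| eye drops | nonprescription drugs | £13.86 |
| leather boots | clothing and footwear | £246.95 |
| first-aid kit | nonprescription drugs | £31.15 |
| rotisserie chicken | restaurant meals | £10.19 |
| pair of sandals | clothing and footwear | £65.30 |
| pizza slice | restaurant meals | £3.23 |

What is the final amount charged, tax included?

£556.81

Canvas tote bag £12.08: general merchandise → 9.75% → £1.18
Shoe repair £33.76: labor services, buyer-exempt → 0% → £0.00
Rain jacket £60.05: clothing and footwear, buyer-exempt → 0% → £0.00
Allergy tablets £22.56: nonprescription drugs → 4.75% → £1.07
Haircut £29.37: labor services, buyer-exempt → 0% → £0.00
Dry cleaning (3 garments) £23.35: labor services, buyer-exempt → 0% → £0.00
Eye drops £13.86: nonprescription drugs → 4.75% → £0.66
Leather boots £246.95: clothing and footwear, buyer-exempt → 0% → £0.00
First-aid kit £31.15: nonprescription drugs → 4.75% → £1.48
Rotisserie chicken £10.19: restaurant meals → 4.25% → £0.43
Pair of sandals £65.30: clothing and footwear, buyer-exempt → 0% → £0.00
Pizza slice £3.23: restaurant meals → 4.25% → £0.14
Subtotal = £551.85; tax = £4.96; total due = £556.81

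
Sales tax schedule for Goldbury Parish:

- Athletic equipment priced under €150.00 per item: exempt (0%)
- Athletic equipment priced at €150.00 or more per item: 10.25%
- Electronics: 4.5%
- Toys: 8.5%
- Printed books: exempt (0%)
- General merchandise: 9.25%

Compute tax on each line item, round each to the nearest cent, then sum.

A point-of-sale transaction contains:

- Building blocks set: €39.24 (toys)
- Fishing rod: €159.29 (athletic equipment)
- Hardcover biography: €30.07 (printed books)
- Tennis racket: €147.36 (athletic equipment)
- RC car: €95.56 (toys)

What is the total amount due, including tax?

€499.31

Building blocks set €39.24: toys → 8.5% → €3.34
Fishing rod €159.29: athletic equipment, €150.00 or more → 10.25% → €16.33
Hardcover biography €30.07: printed books → 0% → €0.00
Tennis racket €147.36: athletic equipment, under €150.00 → 0% → €0.00
RC car €95.56: toys → 8.5% → €8.12
Subtotal = €471.52; tax = €27.79; total due = €499.31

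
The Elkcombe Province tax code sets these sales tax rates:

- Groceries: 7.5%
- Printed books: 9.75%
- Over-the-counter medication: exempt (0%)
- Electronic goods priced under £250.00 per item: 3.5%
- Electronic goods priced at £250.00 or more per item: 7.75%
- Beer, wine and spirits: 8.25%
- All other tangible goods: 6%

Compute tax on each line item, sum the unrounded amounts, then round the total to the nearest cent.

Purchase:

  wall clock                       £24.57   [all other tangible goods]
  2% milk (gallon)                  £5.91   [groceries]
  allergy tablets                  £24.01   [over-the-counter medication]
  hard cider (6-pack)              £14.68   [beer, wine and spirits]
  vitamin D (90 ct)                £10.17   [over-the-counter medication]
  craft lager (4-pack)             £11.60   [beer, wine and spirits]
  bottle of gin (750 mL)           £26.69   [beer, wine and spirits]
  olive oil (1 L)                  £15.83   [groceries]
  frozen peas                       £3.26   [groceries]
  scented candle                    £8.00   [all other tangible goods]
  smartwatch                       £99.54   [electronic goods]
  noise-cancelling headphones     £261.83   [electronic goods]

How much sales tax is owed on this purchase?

Wall clock £24.57: all other tangible goods → 6% → £1.4742
2% milk (gallon) £5.91: groceries → 7.5% → £0.44325
Allergy tablets £24.01: over-the-counter medication → 0% → £0.00
Hard cider (6-pack) £14.68: beer, wine and spirits → 8.25% → £1.2111
Vitamin D (90 ct) £10.17: over-the-counter medication → 0% → £0.00
Craft lager (4-pack) £11.60: beer, wine and spirits → 8.25% → £0.957
Bottle of gin (750 mL) £26.69: beer, wine and spirits → 8.25% → £2.201925
Olive oil (1 L) £15.83: groceries → 7.5% → £1.18725
Frozen peas £3.26: groceries → 7.5% → £0.2445
Scented candle £8.00: all other tangible goods → 6% → £0.48
Smartwatch £99.54: electronic goods, under £250.00 → 3.5% → £3.4839
Noise-cancelling headphones £261.83: electronic goods, £250.00 or more → 7.75% → £20.291825
Unrounded tax sum = £31.97495 → £31.97

£31.97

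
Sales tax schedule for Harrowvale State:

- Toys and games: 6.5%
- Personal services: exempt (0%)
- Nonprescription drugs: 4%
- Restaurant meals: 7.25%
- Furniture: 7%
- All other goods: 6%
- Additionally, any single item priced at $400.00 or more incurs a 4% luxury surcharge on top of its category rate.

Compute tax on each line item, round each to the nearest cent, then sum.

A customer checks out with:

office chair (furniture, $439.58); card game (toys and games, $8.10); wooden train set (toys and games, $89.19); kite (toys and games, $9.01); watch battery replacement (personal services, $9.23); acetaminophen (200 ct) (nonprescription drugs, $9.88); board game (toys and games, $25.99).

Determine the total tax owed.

Office chair $439.58: furniture → 7% + 4% surcharge = 11% → $48.35
Card game $8.10: toys and games → 6.5% → $0.53
Wooden train set $89.19: toys and games → 6.5% → $5.80
Kite $9.01: toys and games → 6.5% → $0.59
Watch battery replacement $9.23: personal services → 0% → $0.00
Acetaminophen (200 ct) $9.88: nonprescription drugs → 4% → $0.40
Board game $25.99: toys and games → 6.5% → $1.69
Total tax = $48.35 + $0.53 + $5.80 + $0.59 + $0.40 + $1.69 = $57.36

$57.36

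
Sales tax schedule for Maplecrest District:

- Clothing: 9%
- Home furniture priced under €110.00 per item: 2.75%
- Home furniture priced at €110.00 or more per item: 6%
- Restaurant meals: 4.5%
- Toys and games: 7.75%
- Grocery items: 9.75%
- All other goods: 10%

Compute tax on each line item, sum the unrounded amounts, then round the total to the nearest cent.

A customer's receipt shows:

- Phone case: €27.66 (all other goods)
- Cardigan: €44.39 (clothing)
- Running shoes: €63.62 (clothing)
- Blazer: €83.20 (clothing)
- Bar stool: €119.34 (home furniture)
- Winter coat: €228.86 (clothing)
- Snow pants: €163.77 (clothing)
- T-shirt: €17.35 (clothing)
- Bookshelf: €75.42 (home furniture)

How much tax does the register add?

Phone case €27.66: all other goods → 10% → €2.766
Cardigan €44.39: clothing → 9% → €3.9951
Running shoes €63.62: clothing → 9% → €5.7258
Blazer €83.20: clothing → 9% → €7.488
Bar stool €119.34: home furniture, €110.00 or more → 6% → €7.1604
Winter coat €228.86: clothing → 9% → €20.5974
Snow pants €163.77: clothing → 9% → €14.7393
T-shirt €17.35: clothing → 9% → €1.5615
Bookshelf €75.42: home furniture, under €110.00 → 2.75% → €2.07405
Unrounded tax sum = €66.10755 → €66.11

€66.11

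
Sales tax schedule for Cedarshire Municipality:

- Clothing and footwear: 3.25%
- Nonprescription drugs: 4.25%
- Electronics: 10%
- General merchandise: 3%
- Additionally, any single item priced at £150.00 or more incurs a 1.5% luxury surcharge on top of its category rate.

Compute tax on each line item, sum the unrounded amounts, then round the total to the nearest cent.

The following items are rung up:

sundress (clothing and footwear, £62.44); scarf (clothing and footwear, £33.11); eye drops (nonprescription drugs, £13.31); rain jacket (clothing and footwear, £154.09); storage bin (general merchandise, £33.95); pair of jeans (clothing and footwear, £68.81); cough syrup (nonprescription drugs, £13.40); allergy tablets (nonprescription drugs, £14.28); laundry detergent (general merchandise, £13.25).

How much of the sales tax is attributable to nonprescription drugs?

£1.74

Eye drops £13.31: nonprescription drugs → 4.25% → £0.565675
Cough syrup £13.40: nonprescription drugs → 4.25% → £0.5695
Allergy tablets £14.28: nonprescription drugs → 4.25% → £0.6069
Tax on nonprescription drugs: unrounded sum = £1.742075 → £1.74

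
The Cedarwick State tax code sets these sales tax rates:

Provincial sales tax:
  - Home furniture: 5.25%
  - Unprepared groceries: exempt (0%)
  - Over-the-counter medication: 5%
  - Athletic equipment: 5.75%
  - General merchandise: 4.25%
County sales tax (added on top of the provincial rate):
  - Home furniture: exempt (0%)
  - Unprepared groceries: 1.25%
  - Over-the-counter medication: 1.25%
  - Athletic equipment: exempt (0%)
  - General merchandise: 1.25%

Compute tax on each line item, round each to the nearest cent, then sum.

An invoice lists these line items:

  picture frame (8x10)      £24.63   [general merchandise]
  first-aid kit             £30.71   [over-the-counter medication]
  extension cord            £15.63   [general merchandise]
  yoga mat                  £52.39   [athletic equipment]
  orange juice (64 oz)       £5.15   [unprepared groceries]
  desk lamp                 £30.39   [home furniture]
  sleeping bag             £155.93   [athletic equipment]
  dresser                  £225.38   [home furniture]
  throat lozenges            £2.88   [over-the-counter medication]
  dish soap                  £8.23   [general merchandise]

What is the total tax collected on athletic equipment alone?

Yoga mat £52.39: athletic equipment → 5.75% + 0% county = 5.75% → £3.01
Sleeping bag £155.93: athletic equipment → 5.75% + 0% county = 5.75% → £8.97
Tax on athletic equipment = £3.01 + £8.97 = £11.98

£11.98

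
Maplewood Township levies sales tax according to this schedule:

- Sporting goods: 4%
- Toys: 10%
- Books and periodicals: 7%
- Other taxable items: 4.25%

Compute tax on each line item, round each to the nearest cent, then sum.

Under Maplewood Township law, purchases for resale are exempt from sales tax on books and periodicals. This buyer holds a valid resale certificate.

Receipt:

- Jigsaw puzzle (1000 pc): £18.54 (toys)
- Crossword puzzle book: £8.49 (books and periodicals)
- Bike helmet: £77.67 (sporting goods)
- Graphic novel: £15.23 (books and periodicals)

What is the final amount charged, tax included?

£124.89

Jigsaw puzzle (1000 pc) £18.54: toys → 10% → £1.85
Crossword puzzle book £8.49: books and periodicals, buyer-exempt → 0% → £0.00
Bike helmet £77.67: sporting goods → 4% → £3.11
Graphic novel £15.23: books and periodicals, buyer-exempt → 0% → £0.00
Subtotal = £119.93; tax = £4.96; total due = £124.89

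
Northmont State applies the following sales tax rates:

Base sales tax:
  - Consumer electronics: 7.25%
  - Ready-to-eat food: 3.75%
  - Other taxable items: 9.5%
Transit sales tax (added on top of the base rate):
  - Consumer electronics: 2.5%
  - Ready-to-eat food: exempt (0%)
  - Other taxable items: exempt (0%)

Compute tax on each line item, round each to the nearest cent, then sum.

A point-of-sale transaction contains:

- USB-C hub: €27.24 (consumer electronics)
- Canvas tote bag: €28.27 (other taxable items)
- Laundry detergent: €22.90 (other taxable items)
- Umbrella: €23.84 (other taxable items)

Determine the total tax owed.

USB-C hub €27.24: consumer electronics → 7.25% + 2.5% transit = 9.75% → €2.66
Canvas tote bag €28.27: other taxable items → 9.5% + 0% transit = 9.5% → €2.69
Laundry detergent €22.90: other taxable items → 9.5% + 0% transit = 9.5% → €2.18
Umbrella €23.84: other taxable items → 9.5% + 0% transit = 9.5% → €2.26
Total tax = €2.66 + €2.69 + €2.18 + €2.26 = €9.79

€9.79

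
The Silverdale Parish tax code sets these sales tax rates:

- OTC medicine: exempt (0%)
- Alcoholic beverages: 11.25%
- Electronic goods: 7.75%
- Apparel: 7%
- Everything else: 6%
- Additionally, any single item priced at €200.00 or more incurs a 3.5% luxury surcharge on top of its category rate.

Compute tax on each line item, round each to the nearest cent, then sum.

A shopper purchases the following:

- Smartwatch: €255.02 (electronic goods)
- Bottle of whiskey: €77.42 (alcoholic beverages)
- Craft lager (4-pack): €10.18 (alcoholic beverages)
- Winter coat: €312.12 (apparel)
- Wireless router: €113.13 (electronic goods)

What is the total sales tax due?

€80.09

Smartwatch €255.02: electronic goods → 7.75% + 3.5% surcharge = 11.25% → €28.69
Bottle of whiskey €77.42: alcoholic beverages → 11.25% → €8.71
Craft lager (4-pack) €10.18: alcoholic beverages → 11.25% → €1.15
Winter coat €312.12: apparel → 7% + 3.5% surcharge = 10.5% → €32.77
Wireless router €113.13: electronic goods → 7.75% → €8.77
Total tax = €28.69 + €8.71 + €1.15 + €32.77 + €8.77 = €80.09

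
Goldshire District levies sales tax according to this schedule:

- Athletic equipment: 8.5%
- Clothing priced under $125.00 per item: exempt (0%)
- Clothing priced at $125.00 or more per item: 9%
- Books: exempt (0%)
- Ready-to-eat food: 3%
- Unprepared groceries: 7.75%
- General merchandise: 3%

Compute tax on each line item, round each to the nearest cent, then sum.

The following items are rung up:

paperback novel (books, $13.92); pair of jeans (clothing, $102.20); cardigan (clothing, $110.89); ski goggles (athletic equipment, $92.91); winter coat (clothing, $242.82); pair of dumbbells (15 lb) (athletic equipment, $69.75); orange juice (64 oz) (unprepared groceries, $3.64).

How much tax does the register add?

$35.96

Paperback novel $13.92: books → 0% → $0.00
Pair of jeans $102.20: clothing, under $125.00 → 0% → $0.00
Cardigan $110.89: clothing, under $125.00 → 0% → $0.00
Ski goggles $92.91: athletic equipment → 8.5% → $7.90
Winter coat $242.82: clothing, $125.00 or more → 9% → $21.85
Pair of dumbbells (15 lb) $69.75: athletic equipment → 8.5% → $5.93
Orange juice (64 oz) $3.64: unprepared groceries → 7.75% → $0.28
Total tax = $7.90 + $21.85 + $5.93 + $0.28 = $35.96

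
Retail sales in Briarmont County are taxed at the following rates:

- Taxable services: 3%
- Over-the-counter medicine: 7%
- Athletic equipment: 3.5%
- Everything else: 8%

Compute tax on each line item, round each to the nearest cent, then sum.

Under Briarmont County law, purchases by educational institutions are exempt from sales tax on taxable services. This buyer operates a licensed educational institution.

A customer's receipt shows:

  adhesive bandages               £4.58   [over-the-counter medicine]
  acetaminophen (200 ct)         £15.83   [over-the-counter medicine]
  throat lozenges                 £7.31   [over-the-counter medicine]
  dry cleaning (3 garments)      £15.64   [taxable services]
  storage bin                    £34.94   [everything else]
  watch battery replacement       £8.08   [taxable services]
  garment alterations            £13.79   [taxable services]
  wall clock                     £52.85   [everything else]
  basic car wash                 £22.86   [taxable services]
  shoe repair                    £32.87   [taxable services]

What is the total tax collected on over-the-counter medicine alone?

£1.94

Adhesive bandages £4.58: over-the-counter medicine → 7% → £0.32
Acetaminophen (200 ct) £15.83: over-the-counter medicine → 7% → £1.11
Throat lozenges £7.31: over-the-counter medicine → 7% → £0.51
Tax on over-the-counter medicine = £0.32 + £1.11 + £0.51 = £1.94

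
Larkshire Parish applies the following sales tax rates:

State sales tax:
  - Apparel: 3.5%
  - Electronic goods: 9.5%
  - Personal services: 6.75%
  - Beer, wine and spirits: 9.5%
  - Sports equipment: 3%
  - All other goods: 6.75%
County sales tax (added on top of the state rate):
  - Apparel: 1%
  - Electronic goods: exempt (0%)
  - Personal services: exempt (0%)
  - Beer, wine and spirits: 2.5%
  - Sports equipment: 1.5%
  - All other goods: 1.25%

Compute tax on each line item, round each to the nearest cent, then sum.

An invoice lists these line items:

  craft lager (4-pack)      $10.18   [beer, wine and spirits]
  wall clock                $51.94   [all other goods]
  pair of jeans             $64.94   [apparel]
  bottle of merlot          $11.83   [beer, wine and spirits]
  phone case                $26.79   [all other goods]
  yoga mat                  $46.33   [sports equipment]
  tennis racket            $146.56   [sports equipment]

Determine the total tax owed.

Craft lager (4-pack) $10.18: beer, wine and spirits → 9.5% + 2.5% county = 12% → $1.22
Wall clock $51.94: all other goods → 6.75% + 1.25% county = 8% → $4.16
Pair of jeans $64.94: apparel → 3.5% + 1% county = 4.5% → $2.92
Bottle of merlot $11.83: beer, wine and spirits → 9.5% + 2.5% county = 12% → $1.42
Phone case $26.79: all other goods → 6.75% + 1.25% county = 8% → $2.14
Yoga mat $46.33: sports equipment → 3% + 1.5% county = 4.5% → $2.08
Tennis racket $146.56: sports equipment → 3% + 1.5% county = 4.5% → $6.60
Total tax = $1.22 + $4.16 + $2.92 + $1.42 + $2.14 + $2.08 + $6.60 = $20.54

$20.54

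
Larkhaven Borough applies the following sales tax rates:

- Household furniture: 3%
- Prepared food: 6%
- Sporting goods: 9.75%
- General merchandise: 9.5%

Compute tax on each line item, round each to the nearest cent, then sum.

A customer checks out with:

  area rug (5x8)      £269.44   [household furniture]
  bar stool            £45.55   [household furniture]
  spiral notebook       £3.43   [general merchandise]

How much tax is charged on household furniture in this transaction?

Area rug (5x8) £269.44: household furniture → 3% → £8.08
Bar stool £45.55: household furniture → 3% → £1.37
Tax on household furniture = £8.08 + £1.37 = £9.45

£9.45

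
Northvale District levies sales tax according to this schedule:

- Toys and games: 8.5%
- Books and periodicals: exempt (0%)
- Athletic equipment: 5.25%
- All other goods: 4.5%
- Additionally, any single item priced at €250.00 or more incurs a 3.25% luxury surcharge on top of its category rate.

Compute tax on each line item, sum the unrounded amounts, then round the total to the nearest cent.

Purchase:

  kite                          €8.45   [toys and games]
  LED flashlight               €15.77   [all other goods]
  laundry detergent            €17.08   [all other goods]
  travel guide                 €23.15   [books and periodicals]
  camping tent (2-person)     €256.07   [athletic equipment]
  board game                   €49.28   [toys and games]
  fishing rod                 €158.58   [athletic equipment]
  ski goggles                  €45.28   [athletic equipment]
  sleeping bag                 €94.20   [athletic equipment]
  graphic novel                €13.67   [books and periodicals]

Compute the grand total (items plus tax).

€725.33

Kite €8.45: toys and games → 8.5% → €0.71825
LED flashlight €15.77: all other goods → 4.5% → €0.70965
Laundry detergent €17.08: all other goods → 4.5% → €0.7686
Travel guide €23.15: books and periodicals → 0% → €0.00
Camping tent (2-person) €256.07: athletic equipment → 5.25% + 3.25% surcharge = 8.5% → €21.76595
Board game €49.28: toys and games → 8.5% → €4.1888
Fishing rod €158.58: athletic equipment → 5.25% → €8.32545
Ski goggles €45.28: athletic equipment → 5.25% → €2.3772
Sleeping bag €94.20: athletic equipment → 5.25% → €4.9455
Graphic novel €13.67: books and periodicals → 0% → €0.00
Subtotal = €681.53; unrounded tax = €43.7994 → €43.80; total due = €725.33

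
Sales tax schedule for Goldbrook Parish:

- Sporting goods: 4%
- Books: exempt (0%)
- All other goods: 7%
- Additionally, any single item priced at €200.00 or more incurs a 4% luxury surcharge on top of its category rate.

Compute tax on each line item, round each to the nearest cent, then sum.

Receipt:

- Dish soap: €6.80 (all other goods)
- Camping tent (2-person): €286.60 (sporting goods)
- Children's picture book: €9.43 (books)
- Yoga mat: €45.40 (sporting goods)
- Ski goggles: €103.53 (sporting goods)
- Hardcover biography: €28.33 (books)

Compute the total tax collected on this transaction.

€29.37

Dish soap €6.80: all other goods → 7% → €0.48
Camping tent (2-person) €286.60: sporting goods → 4% + 4% surcharge = 8% → €22.93
Children's picture book €9.43: books → 0% → €0.00
Yoga mat €45.40: sporting goods → 4% → €1.82
Ski goggles €103.53: sporting goods → 4% → €4.14
Hardcover biography €28.33: books → 0% → €0.00
Total tax = €0.48 + €22.93 + €1.82 + €4.14 = €29.37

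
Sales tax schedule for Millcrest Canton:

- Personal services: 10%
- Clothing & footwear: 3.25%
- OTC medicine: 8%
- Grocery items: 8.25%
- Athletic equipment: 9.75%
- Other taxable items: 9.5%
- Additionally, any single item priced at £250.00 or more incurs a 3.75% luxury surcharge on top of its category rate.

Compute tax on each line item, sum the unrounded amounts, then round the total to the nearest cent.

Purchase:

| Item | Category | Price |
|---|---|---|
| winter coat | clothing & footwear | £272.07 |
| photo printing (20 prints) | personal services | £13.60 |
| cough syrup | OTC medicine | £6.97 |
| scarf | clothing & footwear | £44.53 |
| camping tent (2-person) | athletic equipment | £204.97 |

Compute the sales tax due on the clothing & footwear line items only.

Winter coat £272.07: clothing & footwear → 3.25% + 3.75% surcharge = 7% → £19.0449
Scarf £44.53: clothing & footwear → 3.25% → £1.447225
Tax on clothing & footwear: unrounded sum = £20.492125 → £20.49

£20.49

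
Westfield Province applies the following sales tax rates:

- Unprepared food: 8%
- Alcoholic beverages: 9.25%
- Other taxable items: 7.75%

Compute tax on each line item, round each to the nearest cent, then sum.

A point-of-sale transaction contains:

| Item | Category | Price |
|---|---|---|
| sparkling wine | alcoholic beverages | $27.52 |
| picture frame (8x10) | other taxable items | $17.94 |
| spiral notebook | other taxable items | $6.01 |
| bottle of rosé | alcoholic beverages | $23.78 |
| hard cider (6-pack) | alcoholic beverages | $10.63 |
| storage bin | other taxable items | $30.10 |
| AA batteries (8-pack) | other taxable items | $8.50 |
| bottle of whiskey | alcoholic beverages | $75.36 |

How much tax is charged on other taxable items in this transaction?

$4.85

Picture frame (8x10) $17.94: other taxable items → 7.75% → $1.39
Spiral notebook $6.01: other taxable items → 7.75% → $0.47
Storage bin $30.10: other taxable items → 7.75% → $2.33
AA batteries (8-pack) $8.50: other taxable items → 7.75% → $0.66
Tax on other taxable items = $1.39 + $0.47 + $2.33 + $0.66 = $4.85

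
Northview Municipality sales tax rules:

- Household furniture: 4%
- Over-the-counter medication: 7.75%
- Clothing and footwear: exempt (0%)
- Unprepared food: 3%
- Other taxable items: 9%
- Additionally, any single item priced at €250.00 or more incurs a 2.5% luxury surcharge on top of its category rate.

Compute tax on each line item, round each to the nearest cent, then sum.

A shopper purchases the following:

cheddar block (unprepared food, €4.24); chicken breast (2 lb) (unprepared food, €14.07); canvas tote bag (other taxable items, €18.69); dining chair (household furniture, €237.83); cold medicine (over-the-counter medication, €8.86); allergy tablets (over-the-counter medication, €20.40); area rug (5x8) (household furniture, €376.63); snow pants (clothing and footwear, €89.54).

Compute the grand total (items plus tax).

€808.75

Cheddar block €4.24: unprepared food → 3% → €0.13
Chicken breast (2 lb) €14.07: unprepared food → 3% → €0.42
Canvas tote bag €18.69: other taxable items → 9% → €1.68
Dining chair €237.83: household furniture → 4% → €9.51
Cold medicine €8.86: over-the-counter medication → 7.75% → €0.69
Allergy tablets €20.40: over-the-counter medication → 7.75% → €1.58
Area rug (5x8) €376.63: household furniture → 4% + 2.5% surcharge = 6.5% → €24.48
Snow pants €89.54: clothing and footwear → 0% → €0.00
Subtotal = €770.26; tax = €38.49; total due = €808.75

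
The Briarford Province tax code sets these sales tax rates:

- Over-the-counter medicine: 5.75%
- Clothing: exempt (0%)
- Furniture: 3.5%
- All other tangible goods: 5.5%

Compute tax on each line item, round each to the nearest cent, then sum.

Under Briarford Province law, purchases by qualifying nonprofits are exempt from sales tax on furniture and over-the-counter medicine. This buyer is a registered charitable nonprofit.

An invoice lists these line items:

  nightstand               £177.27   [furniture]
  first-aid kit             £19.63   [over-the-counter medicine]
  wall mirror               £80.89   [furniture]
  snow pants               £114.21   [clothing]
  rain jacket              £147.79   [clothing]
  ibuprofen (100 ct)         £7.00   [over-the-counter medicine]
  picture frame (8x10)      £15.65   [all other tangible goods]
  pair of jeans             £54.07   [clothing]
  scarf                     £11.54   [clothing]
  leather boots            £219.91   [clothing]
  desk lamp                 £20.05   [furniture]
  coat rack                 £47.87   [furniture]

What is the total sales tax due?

Nightstand £177.27: furniture, buyer-exempt → 0% → £0.00
First-aid kit £19.63: over-the-counter medicine, buyer-exempt → 0% → £0.00
Wall mirror £80.89: furniture, buyer-exempt → 0% → £0.00
Snow pants £114.21: clothing → 0% → £0.00
Rain jacket £147.79: clothing → 0% → £0.00
Ibuprofen (100 ct) £7.00: over-the-counter medicine, buyer-exempt → 0% → £0.00
Picture frame (8x10) £15.65: all other tangible goods → 5.5% → £0.86
Pair of jeans £54.07: clothing → 0% → £0.00
Scarf £11.54: clothing → 0% → £0.00
Leather boots £219.91: clothing → 0% → £0.00
Desk lamp £20.05: furniture, buyer-exempt → 0% → £0.00
Coat rack £47.87: furniture, buyer-exempt → 0% → £0.00
Total tax = £0.86

£0.86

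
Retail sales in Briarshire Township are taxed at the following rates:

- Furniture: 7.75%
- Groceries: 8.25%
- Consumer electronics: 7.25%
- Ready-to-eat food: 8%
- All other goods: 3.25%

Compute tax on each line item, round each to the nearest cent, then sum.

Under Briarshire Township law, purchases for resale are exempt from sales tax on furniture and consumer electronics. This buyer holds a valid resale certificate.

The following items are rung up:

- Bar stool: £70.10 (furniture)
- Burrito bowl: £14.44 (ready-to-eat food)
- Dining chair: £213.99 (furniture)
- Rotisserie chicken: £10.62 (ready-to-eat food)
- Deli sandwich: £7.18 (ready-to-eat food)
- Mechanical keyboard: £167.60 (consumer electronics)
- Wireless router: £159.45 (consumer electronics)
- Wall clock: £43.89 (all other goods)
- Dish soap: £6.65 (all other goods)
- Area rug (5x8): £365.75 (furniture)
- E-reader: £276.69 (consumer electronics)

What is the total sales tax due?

Bar stool £70.10: furniture, buyer-exempt → 0% → £0.00
Burrito bowl £14.44: ready-to-eat food → 8% → £1.16
Dining chair £213.99: furniture, buyer-exempt → 0% → £0.00
Rotisserie chicken £10.62: ready-to-eat food → 8% → £0.85
Deli sandwich £7.18: ready-to-eat food → 8% → £0.57
Mechanical keyboard £167.60: consumer electronics, buyer-exempt → 0% → £0.00
Wireless router £159.45: consumer electronics, buyer-exempt → 0% → £0.00
Wall clock £43.89: all other goods → 3.25% → £1.43
Dish soap £6.65: all other goods → 3.25% → £0.22
Area rug (5x8) £365.75: furniture, buyer-exempt → 0% → £0.00
E-reader £276.69: consumer electronics, buyer-exempt → 0% → £0.00
Total tax = £1.16 + £0.85 + £0.57 + £1.43 + £0.22 = £4.23

£4.23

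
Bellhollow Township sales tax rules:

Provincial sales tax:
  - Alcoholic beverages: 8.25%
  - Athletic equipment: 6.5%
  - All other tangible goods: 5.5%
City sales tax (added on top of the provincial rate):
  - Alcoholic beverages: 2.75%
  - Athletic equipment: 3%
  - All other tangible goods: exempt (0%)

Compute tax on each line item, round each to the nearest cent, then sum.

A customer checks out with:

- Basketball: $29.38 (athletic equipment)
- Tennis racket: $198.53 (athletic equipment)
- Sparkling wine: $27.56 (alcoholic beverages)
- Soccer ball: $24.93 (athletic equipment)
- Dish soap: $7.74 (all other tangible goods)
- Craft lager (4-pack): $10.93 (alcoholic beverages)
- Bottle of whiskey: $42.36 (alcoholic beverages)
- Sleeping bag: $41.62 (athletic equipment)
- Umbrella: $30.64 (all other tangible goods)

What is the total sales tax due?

Basketball $29.38: athletic equipment → 6.5% + 3% city = 9.5% → $2.79
Tennis racket $198.53: athletic equipment → 6.5% + 3% city = 9.5% → $18.86
Sparkling wine $27.56: alcoholic beverages → 8.25% + 2.75% city = 11% → $3.03
Soccer ball $24.93: athletic equipment → 6.5% + 3% city = 9.5% → $2.37
Dish soap $7.74: all other tangible goods → 5.5% + 0% city = 5.5% → $0.43
Craft lager (4-pack) $10.93: alcoholic beverages → 8.25% + 2.75% city = 11% → $1.20
Bottle of whiskey $42.36: alcoholic beverages → 8.25% + 2.75% city = 11% → $4.66
Sleeping bag $41.62: athletic equipment → 6.5% + 3% city = 9.5% → $3.95
Umbrella $30.64: all other tangible goods → 5.5% + 0% city = 5.5% → $1.69
Total tax = $2.79 + $18.86 + $3.03 + $2.37 + $0.43 + $1.20 + $4.66 + $3.95 + $1.69 = $38.98

$38.98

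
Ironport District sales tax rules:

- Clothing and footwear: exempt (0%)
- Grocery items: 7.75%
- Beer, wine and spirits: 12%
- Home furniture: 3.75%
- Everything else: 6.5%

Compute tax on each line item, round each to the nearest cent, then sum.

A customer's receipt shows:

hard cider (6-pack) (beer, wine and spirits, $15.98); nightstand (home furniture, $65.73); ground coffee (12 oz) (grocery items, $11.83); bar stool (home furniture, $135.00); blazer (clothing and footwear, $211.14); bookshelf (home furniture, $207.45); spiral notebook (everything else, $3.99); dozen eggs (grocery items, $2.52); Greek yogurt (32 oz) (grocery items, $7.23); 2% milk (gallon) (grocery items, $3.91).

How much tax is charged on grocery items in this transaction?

$1.98

Ground coffee (12 oz) $11.83: grocery items → 7.75% → $0.92
Dozen eggs $2.52: grocery items → 7.75% → $0.20
Greek yogurt (32 oz) $7.23: grocery items → 7.75% → $0.56
2% milk (gallon) $3.91: grocery items → 7.75% → $0.30
Tax on grocery items = $0.92 + $0.20 + $0.56 + $0.30 = $1.98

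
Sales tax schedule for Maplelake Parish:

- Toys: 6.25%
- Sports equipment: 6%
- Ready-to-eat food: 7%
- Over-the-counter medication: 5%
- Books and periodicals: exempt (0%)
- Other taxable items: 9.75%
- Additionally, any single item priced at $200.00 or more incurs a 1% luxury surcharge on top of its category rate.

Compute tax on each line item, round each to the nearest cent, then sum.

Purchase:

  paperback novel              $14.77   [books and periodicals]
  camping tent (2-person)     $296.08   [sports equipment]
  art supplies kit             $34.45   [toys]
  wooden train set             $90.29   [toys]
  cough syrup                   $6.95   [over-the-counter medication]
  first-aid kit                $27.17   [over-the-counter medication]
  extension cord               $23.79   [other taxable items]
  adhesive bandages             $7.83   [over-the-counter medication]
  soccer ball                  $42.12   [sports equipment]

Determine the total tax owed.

$35.47

Paperback novel $14.77: books and periodicals → 0% → $0.00
Camping tent (2-person) $296.08: sports equipment → 6% + 1% surcharge = 7% → $20.73
Art supplies kit $34.45: toys → 6.25% → $2.15
Wooden train set $90.29: toys → 6.25% → $5.64
Cough syrup $6.95: over-the-counter medication → 5% → $0.35
First-aid kit $27.17: over-the-counter medication → 5% → $1.36
Extension cord $23.79: other taxable items → 9.75% → $2.32
Adhesive bandages $7.83: over-the-counter medication → 5% → $0.39
Soccer ball $42.12: sports equipment → 6% → $2.53
Total tax = $20.73 + $2.15 + $5.64 + $0.35 + $1.36 + $2.32 + $0.39 + $2.53 = $35.47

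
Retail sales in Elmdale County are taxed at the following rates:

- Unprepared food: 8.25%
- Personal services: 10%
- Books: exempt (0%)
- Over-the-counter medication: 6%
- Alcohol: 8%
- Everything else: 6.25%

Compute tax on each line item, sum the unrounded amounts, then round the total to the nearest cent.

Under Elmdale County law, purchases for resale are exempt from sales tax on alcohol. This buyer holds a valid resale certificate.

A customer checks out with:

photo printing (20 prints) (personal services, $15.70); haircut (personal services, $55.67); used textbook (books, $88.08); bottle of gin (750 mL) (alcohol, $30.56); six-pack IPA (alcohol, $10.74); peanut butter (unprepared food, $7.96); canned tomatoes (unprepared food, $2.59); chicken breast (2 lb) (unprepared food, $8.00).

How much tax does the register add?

$8.67

Photo printing (20 prints) $15.70: personal services → 10% → $1.57
Haircut $55.67: personal services → 10% → $5.567
Used textbook $88.08: books → 0% → $0.00
Bottle of gin (750 mL) $30.56: alcohol, buyer-exempt → 0% → $0.00
Six-pack IPA $10.74: alcohol, buyer-exempt → 0% → $0.00
Peanut butter $7.96: unprepared food → 8.25% → $0.6567
Canned tomatoes $2.59: unprepared food → 8.25% → $0.213675
Chicken breast (2 lb) $8.00: unprepared food → 8.25% → $0.66
Unrounded tax sum = $8.667375 → $8.67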